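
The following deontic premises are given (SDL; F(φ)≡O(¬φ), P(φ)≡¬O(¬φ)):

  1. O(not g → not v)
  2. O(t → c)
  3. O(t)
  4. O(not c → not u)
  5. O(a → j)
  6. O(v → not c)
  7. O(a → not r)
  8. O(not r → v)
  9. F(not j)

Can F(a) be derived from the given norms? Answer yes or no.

From premise 3 we have O(t).
Applying K to premise 2 (O(t → c)) and O(t) yields O(c).
Premise 6, O(v → not c), contraposes to O(c → not v); with O(c) we get O(not v).
Premise 8, O(not r → v), contraposes to O(not v → r); with O(not v) we get O(r).
Premise 7 is O(a → not r); contrapositively O(r → not a). Since O(r) holds, K gives O(not a).
Premises 1, 4, 5, 9 do not contribute to this derivation.
So O(not a) holds, i.e. F(a). The claim follows.

Yes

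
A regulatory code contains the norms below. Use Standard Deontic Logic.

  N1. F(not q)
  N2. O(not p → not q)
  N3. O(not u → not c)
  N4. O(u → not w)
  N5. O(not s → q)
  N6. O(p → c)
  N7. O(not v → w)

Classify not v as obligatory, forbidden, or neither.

Premise 1, F(not q), is equivalent to O(q).
Premise 2, O(not p → not q), contraposes to O(q → p); with O(q) we get O(p).
Applying K to premise 6 (O(p → c)) and O(p) yields O(c).
Premise 3 is O(not u → not c); contrapositively O(c → u). Since O(c) holds, K gives O(u).
Premise 4 is O(u → not w); since O(u), deontic closure gives O(not w).
Premise 7, O(not v → w), contraposes to O(not w → v); with O(not w) we get O(v).
Premise 5 does not contribute to this derivation.
Thus O(v), which is F(not v): not v is forbidden.

Forbidden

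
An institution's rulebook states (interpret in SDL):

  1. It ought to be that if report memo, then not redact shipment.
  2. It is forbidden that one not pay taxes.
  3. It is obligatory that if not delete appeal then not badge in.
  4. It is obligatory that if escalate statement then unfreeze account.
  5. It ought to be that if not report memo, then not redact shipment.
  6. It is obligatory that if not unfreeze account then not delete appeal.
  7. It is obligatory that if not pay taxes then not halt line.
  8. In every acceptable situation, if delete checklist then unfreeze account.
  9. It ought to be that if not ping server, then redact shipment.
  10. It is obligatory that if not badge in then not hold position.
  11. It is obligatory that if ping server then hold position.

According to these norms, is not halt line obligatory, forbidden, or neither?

Neither

Premise 7 is O(¬pay_taxes → ¬halt_line), but O(¬pay_taxes) is not derivable from the premises, so it does not yield O(¬halt_line).
No premise or chain of K-axiom applications forces O(¬halt_line), and none forces O(halt_line). So ¬halt_line is neither obligatory nor forbidden under these norms.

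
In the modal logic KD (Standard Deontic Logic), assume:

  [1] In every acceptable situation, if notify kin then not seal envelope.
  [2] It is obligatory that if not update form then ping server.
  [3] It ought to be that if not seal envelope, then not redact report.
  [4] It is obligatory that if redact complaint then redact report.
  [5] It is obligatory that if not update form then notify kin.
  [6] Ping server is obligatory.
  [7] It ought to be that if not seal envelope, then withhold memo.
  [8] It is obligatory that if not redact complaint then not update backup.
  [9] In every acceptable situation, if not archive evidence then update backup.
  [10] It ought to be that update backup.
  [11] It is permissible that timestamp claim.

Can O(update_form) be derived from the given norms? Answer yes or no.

Yes

Premise 10 gives O(update_backup).
Premise 8, O(¬redact_complaint → ¬update_backup), contraposes to O(update_backup → redact_complaint); with O(update_backup) we get O(redact_complaint).
From O(redact_complaint) and premise 4, O(redact_complaint → redact_report), we obtain O(redact_report).
Premise 3 is O(¬seal_envelope → ¬redact_report); contrapositively O(redact_report → seal_envelope). Since O(redact_report) holds, K gives O(seal_envelope).
Premise 1, O(notify_kin → ¬seal_envelope), contraposes to O(seal_envelope → ¬notify_kin); with O(seal_envelope) we get O(¬notify_kin).
Premise 5, O(¬update_form → notify_kin), contraposes to O(¬notify_kin → update_form); with O(¬notify_kin) we get O(update_form).
Premises 2, 6, 7, 9, 11 do not contribute to this derivation.
So O(update_form) follows.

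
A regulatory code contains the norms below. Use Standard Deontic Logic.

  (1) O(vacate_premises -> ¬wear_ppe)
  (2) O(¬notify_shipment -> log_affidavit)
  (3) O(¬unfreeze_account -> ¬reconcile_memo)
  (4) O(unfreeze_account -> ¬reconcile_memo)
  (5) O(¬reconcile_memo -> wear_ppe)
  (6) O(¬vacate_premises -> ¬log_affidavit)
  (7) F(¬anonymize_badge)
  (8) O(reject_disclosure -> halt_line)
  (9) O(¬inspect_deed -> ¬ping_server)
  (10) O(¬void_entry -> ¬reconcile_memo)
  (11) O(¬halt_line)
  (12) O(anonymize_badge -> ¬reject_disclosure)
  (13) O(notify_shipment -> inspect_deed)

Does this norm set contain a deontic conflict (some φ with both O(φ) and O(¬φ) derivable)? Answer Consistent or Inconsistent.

Premise 8 is O(reject_disclosure -> halt_line), but O(reject_disclosure) is not derivable from the premises, so it does not yield O(halt_line).
So O(halt_line) is not derivable, and the apparent clash with O(¬halt_line) does not arise.
A world satisfying every obligation exists (e.g. anonymize_badge=true, halt_line=false, inspect_deed=true, log_affidavit=false, notify_shipment=true, ping_server=false, reconcile_memo=false, reject_disclosure=false, unfreeze_account=false, vacate_premises=false, void_entry=false, wear_ppe=true); no atom is both obligatory and forbidden, so the set is consistent.

Consistent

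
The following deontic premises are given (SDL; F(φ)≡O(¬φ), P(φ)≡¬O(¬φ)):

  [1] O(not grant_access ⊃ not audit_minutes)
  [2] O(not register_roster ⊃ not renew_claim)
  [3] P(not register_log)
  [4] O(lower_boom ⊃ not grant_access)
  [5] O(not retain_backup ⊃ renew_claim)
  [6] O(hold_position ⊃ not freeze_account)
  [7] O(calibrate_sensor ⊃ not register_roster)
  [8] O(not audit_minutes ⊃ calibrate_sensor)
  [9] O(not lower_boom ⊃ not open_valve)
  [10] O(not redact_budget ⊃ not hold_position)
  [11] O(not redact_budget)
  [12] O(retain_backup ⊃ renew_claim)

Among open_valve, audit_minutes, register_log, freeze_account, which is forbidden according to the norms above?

Premises 12 and 5 cover both cases: O(retain_backup ⊃ renew_claim) and O(not retain_backup ⊃ renew_claim). Since retain_backup ∨ not retain_backup is a tautology, O(renew_claim) follows.
The contrapositive of premise 2 (O(not register_roster ⊃ not renew_claim)) is O(renew_claim ⊃ register_roster), and O(renew_claim) is already established, so O(register_roster).
Premise 7 is O(calibrate_sensor ⊃ not register_roster); contrapositively O(register_roster ⊃ not calibrate_sensor). Since O(register_roster) holds, K gives O(not calibrate_sensor).
Premise 8, O(not audit_minutes ⊃ calibrate_sensor), contraposes to O(not calibrate_sensor ⊃ audit_minutes); with O(not calibrate_sensor) we get O(audit_minutes).
The contrapositive of premise 1 (O(not grant_access ⊃ not audit_minutes)) is O(audit_minutes ⊃ grant_access), and O(audit_minutes) is already established, so O(grant_access).
Premise 4, O(lower_boom ⊃ not grant_access), contraposes to O(grant_access ⊃ not lower_boom); with O(grant_access) we get O(not lower_boom).
With premise 9, O(not lower_boom ⊃ not open_valve), the K-axiom yields O(not open_valve).
So O(not open_valve) holds, i.e. open_valve is forbidden. None of the other listed options is forbidden under the premises.

open_valve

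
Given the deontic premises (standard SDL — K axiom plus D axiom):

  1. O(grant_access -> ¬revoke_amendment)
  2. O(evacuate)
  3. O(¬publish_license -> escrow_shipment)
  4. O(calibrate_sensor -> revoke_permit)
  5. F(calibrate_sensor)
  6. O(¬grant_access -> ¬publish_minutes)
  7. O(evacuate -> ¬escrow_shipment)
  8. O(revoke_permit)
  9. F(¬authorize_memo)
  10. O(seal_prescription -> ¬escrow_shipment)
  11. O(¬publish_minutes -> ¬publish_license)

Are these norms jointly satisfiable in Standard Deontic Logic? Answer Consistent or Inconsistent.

Premise 4 is O(calibrate_sensor -> revoke_permit); even if O(revoke_permit) held, inferring O(calibrate_sensor) would be affirming the consequent — invalid.
So O(calibrate_sensor) is not derivable, and the apparent clash with O(¬calibrate_sensor) does not arise.
A world satisfying every obligation exists (e.g. authorize_memo=true, calibrate_sensor=false, escrow_shipment=false, evacuate=true, grant_access=true, publish_license=true, publish_minutes=true, revoke_amendment=false, revoke_permit=true, seal_prescription=false); no atom is both obligatory and forbidden, so the set is consistent.

Consistent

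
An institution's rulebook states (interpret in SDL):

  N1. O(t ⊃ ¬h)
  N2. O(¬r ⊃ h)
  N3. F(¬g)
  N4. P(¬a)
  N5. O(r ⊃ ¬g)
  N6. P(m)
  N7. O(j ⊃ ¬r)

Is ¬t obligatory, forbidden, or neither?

Obligatory

Premise 3, F(¬g), is equivalent to O(g).
Premise 5 is O(r ⊃ ¬g); contrapositively O(g ⊃ ¬r). Since O(g) holds, K gives O(¬r).
With premise 2, O(¬r ⊃ h), the K-axiom yields O(h).
Premise 1, O(t ⊃ ¬h), contraposes to O(h ⊃ ¬t); with O(h) we get O(¬t).
Premises 4, 6, 7 do not contribute to this derivation.
Hence ¬t is obligatory.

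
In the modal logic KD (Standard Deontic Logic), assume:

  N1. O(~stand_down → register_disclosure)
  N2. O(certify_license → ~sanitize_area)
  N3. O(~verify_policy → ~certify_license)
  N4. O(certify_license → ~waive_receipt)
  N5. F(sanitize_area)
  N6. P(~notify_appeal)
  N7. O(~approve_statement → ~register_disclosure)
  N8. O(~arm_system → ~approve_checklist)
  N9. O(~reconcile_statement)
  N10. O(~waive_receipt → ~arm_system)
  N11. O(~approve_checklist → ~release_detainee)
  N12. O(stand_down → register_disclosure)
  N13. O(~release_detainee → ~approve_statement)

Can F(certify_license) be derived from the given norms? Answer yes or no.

By case analysis on ~stand_down: premise 1 gives O(~stand_down → register_disclosure) and premise 12 gives O(stand_down → register_disclosure), so O(register_disclosure) either way.
Premise 7 is O(~approve_statement → ~register_disclosure); contrapositively O(register_disclosure → approve_statement). Since O(register_disclosure) holds, K gives O(approve_statement).
The contrapositive of premise 13 (O(~release_detainee → ~approve_statement)) is O(approve_statement → release_detainee), and O(approve_statement) is already established, so O(release_detainee).
Premise 11, O(~approve_checklist → ~release_detainee), contraposes to O(release_detainee → approve_checklist); with O(release_detainee) we get O(approve_checklist).
Premise 8, O(~arm_system → ~approve_checklist), contraposes to O(approve_checklist → arm_system); with O(approve_checklist) we get O(arm_system).
Premise 10 is O(~waive_receipt → ~arm_system); contrapositively O(arm_system → waive_receipt). Since O(arm_system) holds, K gives O(waive_receipt).
Premise 4, O(certify_license → ~waive_receipt), contraposes to O(waive_receipt → ~certify_license); with O(waive_receipt) we get O(~certify_license).
Premises 2, 3, 5, 6, 9 do not contribute to this derivation.
So O(~certify_license) holds, i.e. F(certify_license). The claim follows.

Yes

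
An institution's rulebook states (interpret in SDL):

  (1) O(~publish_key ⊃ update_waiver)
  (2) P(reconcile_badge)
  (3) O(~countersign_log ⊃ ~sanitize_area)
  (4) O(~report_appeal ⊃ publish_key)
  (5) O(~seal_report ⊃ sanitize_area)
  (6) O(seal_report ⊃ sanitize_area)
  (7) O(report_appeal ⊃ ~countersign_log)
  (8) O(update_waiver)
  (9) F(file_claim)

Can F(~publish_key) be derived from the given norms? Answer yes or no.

Yes

Premises 6 and 5 cover both cases: O(seal_report ⊃ sanitize_area) and O(~seal_report ⊃ sanitize_area). Since seal_report ∨ ~seal_report is a tautology, O(sanitize_area) follows.
Premise 3 is O(~countersign_log ⊃ ~sanitize_area); contrapositively O(sanitize_area ⊃ countersign_log). Since O(sanitize_area) holds, K gives O(countersign_log).
Premise 7 is O(report_appeal ⊃ ~countersign_log); contrapositively O(countersign_log ⊃ ~report_appeal). Since O(countersign_log) holds, K gives O(~report_appeal).
From O(~report_appeal) and premise 4, O(~report_appeal ⊃ publish_key), we obtain O(publish_key).
Premises 1, 2, 8, 9 do not contribute to this derivation.
So O(publish_key) holds, i.e. F(~publish_key). The claim follows.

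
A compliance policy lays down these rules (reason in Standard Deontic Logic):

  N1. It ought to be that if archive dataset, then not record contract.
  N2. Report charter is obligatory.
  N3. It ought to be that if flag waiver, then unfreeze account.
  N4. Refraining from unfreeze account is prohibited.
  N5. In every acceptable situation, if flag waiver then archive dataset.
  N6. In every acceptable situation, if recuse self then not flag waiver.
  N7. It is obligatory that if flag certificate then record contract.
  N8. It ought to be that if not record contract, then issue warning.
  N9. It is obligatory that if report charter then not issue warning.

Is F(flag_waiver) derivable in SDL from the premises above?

Premise 2 states O(report_charter) outright.
Applying K to premise 9 (O(report_charter → ¬issue_warning)) and O(report_charter) yields O(¬issue_warning).
Premise 8 is O(¬record_contract → issue_warning); contrapositively O(¬issue_warning → record_contract). Since O(¬issue_warning) holds, K gives O(record_contract).
Premise 1, O(archive_dataset → ¬record_contract), contraposes to O(record_contract → ¬archive_dataset); with O(record_contract) we get O(¬archive_dataset).
The contrapositive of premise 5 (O(flag_waiver → archive_dataset)) is O(¬archive_dataset → ¬flag_waiver), and O(¬archive_dataset) is already established, so O(¬flag_waiver).
Premises 3, 4, 6, 7 do not contribute to this derivation.
So O(¬flag_waiver) holds, i.e. F(flag_waiver). The claim follows.

Yes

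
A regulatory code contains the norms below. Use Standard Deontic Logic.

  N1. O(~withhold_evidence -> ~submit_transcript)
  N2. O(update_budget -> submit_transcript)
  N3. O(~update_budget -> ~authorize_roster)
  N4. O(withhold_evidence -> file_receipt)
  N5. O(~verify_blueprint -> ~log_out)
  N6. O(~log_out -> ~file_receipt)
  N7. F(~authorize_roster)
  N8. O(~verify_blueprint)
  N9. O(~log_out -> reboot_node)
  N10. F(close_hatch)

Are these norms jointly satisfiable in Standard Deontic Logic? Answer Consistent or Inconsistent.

Inconsistent

Premise 7 is F(~authorize_roster), i.e. O(authorize_roster).
The contrapositive of premise 3 (O(~update_budget -> ~authorize_roster)) is O(authorize_roster -> update_budget), and O(authorize_roster) is already established, so O(update_budget).
From O(update_budget) and premise 2, O(update_budget -> submit_transcript), we obtain O(submit_transcript).
Premise 1, O(~withhold_evidence -> ~submit_transcript), contraposes to O(submit_transcript -> withhold_evidence); with O(submit_transcript) we get O(withhold_evidence).
Premise 4 is O(withhold_evidence -> file_receipt); since O(withhold_evidence), deontic closure gives O(file_receipt).
Premise 6 is O(~log_out -> ~file_receipt); contrapositively O(file_receipt -> log_out). Since O(file_receipt) holds, K gives O(log_out).
Premise 5, O(~verify_blueprint -> ~log_out), contraposes to O(log_out -> verify_blueprint); with O(log_out) we get O(verify_blueprint).
But premise 8 directly asserts O(~verify_blueprint).
We now have both O(verify_blueprint) and O(~verify_blueprint) — verify_blueprint is simultaneously obligatory and forbidden, violating the D-axiom.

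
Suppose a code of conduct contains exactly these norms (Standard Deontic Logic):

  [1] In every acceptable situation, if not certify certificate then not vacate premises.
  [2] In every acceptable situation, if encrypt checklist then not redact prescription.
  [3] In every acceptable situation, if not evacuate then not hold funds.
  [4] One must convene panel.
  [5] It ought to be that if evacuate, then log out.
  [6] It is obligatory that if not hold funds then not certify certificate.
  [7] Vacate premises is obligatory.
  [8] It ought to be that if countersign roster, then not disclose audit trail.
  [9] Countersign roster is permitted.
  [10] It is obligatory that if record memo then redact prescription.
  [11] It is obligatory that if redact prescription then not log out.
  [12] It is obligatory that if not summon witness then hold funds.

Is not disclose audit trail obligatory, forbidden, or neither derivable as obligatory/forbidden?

Neither

Premise 8 is O(countersign_roster → ¬disclose_audit_trail), but O(countersign_roster) is not derivable from the premises (the permission P(countersign_roster) asserts only ¬O(¬countersign_roster), not O(countersign_roster)), so it does not yield O(¬disclose_audit_trail).
No premise or chain of K-axiom applications forces O(¬disclose_audit_trail), and none forces O(disclose_audit_trail). So ¬disclose_audit_trail is neither obligatory nor forbidden under these norms.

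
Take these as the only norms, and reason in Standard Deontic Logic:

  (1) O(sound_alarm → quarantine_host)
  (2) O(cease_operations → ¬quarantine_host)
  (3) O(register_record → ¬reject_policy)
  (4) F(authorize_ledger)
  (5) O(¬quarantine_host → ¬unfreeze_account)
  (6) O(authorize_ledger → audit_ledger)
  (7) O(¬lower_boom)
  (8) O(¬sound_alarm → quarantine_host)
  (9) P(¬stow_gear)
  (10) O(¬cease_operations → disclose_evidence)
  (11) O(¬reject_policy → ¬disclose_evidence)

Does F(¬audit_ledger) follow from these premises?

No

Premise 6 is O(authorize_ledger → audit_ledger), but O(authorize_ledger) is not derivable from the premises, so it does not yield O(audit_ledger).
No other premise forces O(audit_ledger). An ideal world satisfying every premise can still have ¬audit_ledger true, so F(¬audit_ledger) is not derivable.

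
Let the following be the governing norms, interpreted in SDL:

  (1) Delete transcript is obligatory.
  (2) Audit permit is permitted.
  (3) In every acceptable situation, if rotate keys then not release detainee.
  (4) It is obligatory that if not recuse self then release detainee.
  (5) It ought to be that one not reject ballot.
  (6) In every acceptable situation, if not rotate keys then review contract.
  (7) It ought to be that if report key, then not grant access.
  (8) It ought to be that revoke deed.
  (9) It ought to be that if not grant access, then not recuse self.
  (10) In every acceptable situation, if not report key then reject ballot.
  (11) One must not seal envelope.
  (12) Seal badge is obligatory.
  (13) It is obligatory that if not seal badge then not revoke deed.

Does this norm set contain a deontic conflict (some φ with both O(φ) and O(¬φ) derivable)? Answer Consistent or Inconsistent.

Premise 13 is O(¬seal_badge → ¬revoke_deed), but O(¬seal_badge) is not derivable from the premises, so it does not yield O(¬revoke_deed).
So O(¬revoke_deed) is not derivable, and the apparent clash with O(revoke_deed) does not arise.
A world satisfying every obligation exists (e.g. audit_permit=false, delete_transcript=true, grant_access=false, recuse_self=false, reject_ballot=false, release_detainee=true, report_key=true, review_contract=true, revoke_deed=true, rotate_keys=false, seal_badge=true, seal_envelope=false); no atom is both obligatory and forbidden, so the set is consistent.

Consistent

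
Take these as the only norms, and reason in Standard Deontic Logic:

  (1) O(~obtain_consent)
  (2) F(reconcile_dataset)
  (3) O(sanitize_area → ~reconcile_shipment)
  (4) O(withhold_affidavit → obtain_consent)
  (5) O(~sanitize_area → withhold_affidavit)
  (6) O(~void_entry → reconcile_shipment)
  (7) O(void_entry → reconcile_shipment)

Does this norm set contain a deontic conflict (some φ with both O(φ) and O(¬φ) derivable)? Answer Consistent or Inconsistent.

Inconsistent

By case analysis on ~void_entry: premise 6 gives O(~void_entry → reconcile_shipment) and premise 7 gives O(void_entry → reconcile_shipment), so O(reconcile_shipment) either way.
Premise 3, O(sanitize_area → ~reconcile_shipment), contraposes to O(reconcile_shipment → ~sanitize_area); with O(reconcile_shipment) we get O(~sanitize_area).
From O(~sanitize_area) and premise 5, O(~sanitize_area → withhold_affidavit), we obtain O(withhold_affidavit).
From O(withhold_affidavit) and premise 4, O(withhold_affidavit → obtain_consent), we obtain O(obtain_consent).
But premise 1 directly asserts O(~obtain_consent).
We now have both O(obtain_consent) and O(~obtain_consent) — obtain_consent is simultaneously obligatory and forbidden, violating the D-axiom.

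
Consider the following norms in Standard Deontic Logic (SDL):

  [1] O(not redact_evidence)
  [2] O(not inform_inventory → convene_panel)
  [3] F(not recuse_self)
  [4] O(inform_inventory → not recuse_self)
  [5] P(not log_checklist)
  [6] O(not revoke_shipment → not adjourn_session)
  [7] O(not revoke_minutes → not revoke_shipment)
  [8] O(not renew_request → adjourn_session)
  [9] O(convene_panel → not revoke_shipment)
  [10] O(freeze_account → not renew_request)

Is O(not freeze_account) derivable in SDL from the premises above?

Yes

F(not recuse_self) at premise 3 means O(recuse_self).
Premise 4, O(inform_inventory → not recuse_self), contraposes to O(recuse_self → not inform_inventory); with O(recuse_self) we get O(not inform_inventory).
Applying K to premise 2 (O(not inform_inventory → convene_panel)) and O(not inform_inventory) yields O(convene_panel).
With premise 9, O(convene_panel → not revoke_shipment), the K-axiom yields O(not revoke_shipment).
From O(not revoke_shipment) and premise 6, O(not revoke_shipment → not adjourn_session), we obtain O(not adjourn_session).
Premise 8, O(not renew_request → adjourn_session), contraposes to O(not adjourn_session → renew_request); with O(not adjourn_session) we get O(renew_request).
Premise 10 is O(freeze_account → not renew_request); contrapositively O(renew_request → not freeze_account). Since O(renew_request) holds, K gives O(not freeze_account).
Premises 1, 5, 7 do not contribute to this derivation.
So O(not freeze_account) follows.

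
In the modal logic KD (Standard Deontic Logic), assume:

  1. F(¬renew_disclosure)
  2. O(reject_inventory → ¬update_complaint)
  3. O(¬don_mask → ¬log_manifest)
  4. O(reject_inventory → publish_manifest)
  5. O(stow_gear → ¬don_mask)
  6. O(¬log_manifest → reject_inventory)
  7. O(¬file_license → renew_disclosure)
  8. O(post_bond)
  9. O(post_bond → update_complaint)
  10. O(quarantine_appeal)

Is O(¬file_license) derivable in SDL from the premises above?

Premise 7 is O(¬file_license → renew_disclosure); even if O(renew_disclosure) held, inferring O(¬file_license) would be affirming the consequent — invalid.
No other premise forces O(¬file_license). An ideal world satisfying every premise can still have ¬file_license false, so O(¬file_license) is not derivable.

No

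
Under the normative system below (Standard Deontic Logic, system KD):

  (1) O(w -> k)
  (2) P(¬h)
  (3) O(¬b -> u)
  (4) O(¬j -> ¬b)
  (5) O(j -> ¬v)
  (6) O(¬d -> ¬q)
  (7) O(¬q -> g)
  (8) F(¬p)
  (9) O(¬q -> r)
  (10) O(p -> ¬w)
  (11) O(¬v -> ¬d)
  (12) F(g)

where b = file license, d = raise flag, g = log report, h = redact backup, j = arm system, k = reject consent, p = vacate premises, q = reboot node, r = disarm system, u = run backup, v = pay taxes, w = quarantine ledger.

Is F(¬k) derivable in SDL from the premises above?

Premise 1 is O(w -> k), but O(w) is not derivable from the premises, so it does not yield O(k).
No other premise forces O(k). An ideal world satisfying every premise can still have ¬k true, so F(¬k) is not derivable.

No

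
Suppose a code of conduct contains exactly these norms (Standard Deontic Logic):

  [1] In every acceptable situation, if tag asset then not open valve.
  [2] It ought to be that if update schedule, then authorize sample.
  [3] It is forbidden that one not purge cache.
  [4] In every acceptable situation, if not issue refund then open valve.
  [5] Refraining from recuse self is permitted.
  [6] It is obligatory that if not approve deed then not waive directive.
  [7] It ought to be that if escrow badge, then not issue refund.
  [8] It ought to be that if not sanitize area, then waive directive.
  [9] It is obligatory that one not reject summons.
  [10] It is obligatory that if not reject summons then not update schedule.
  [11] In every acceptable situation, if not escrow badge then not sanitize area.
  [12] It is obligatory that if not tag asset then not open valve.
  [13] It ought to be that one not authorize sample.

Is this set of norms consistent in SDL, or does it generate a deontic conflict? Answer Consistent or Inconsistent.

Consistent

Premise 2 is O(update_schedule → authorize_sample), but O(update_schedule) is not derivable from the premises, so it does not yield O(authorize_sample).
So O(authorize_sample) is not derivable, and the apparent clash with O(¬authorize_sample) does not arise.
A world satisfying every obligation exists (e.g. approve_deed=true, authorize_sample=false, escrow_badge=false, issue_refund=true, open_valve=false, purge_cache=true, recuse_self=false, reject_summons=false, sanitize_area=false, tag_asset=false, update_schedule=false, waive_directive=true); no atom is both obligatory and forbidden, so the set is consistent.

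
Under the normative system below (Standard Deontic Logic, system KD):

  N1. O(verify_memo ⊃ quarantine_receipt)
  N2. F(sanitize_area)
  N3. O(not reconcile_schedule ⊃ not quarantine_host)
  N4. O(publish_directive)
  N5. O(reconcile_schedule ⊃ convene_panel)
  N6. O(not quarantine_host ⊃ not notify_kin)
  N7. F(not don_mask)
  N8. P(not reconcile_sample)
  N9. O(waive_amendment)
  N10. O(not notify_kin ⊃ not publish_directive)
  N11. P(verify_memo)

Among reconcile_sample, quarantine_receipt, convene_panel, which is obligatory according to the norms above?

convene_panel

From premise 4 we have O(publish_directive).
The contrapositive of premise 10 (O(not notify_kin ⊃ not publish_directive)) is O(publish_directive ⊃ notify_kin), and O(publish_directive) is already established, so O(notify_kin).
Premise 6, O(not quarantine_host ⊃ not notify_kin), contraposes to O(notify_kin ⊃ quarantine_host); with O(notify_kin) we get O(quarantine_host).
The contrapositive of premise 3 (O(not reconcile_schedule ⊃ not quarantine_host)) is O(quarantine_host ⊃ reconcile_schedule), and O(quarantine_host) is already established, so O(reconcile_schedule).
Applying K to premise 5 (O(reconcile_schedule ⊃ convene_panel)) and O(reconcile_schedule) yields O(convene_panel).
So O(convene_panel) holds — convene_panel is obligatory. None of the other listed options is made obligatory by any chain of premises.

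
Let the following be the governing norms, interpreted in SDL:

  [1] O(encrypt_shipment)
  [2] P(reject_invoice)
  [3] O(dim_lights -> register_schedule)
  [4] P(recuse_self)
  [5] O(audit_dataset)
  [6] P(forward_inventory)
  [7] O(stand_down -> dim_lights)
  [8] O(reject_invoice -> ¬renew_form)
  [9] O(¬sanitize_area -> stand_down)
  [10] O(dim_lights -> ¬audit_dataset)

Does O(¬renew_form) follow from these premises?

Premise 8 is O(reject_invoice -> ¬renew_form), but O(reject_invoice) is not derivable from the premises (the permission P(reject_invoice) asserts only ¬O(¬reject_invoice), not O(reject_invoice)), so it does not yield O(¬renew_form).
No other premise forces O(¬renew_form). An ideal world satisfying every premise can still have ¬renew_form false, so O(¬renew_form) is not derivable.

No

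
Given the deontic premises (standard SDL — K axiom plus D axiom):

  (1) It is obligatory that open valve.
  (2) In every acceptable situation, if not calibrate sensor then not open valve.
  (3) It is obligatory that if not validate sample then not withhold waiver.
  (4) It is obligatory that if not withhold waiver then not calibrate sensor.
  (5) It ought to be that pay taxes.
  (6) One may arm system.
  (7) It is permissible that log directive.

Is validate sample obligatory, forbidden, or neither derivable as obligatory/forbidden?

From premise 1 we have O(open_valve).
Premise 2, O(¬calibrate_sensor → ¬open_valve), contraposes to O(open_valve → calibrate_sensor); with O(open_valve) we get O(calibrate_sensor).
Premise 4 is O(¬withhold_waiver → ¬calibrate_sensor); contrapositively O(calibrate_sensor → withhold_waiver). Since O(calibrate_sensor) holds, K gives O(withhold_waiver).
Premise 3 is O(¬validate_sample → ¬withhold_waiver); contrapositively O(withhold_waiver → validate_sample). Since O(withhold_waiver) holds, K gives O(validate_sample).
Premises 5, 6, 7 do not contribute to this derivation.
Hence validate_sample is obligatory.

Obligatory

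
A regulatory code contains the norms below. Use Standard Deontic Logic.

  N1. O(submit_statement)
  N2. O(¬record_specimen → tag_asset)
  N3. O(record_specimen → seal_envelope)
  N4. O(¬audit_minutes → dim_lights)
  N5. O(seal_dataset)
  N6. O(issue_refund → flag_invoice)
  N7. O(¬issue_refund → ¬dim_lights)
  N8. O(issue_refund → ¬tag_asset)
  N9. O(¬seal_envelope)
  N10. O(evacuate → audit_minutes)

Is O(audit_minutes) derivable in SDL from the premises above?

From premise 9 we have O(¬seal_envelope).
Premise 3 is O(record_specimen → seal_envelope); contrapositively O(¬seal_envelope → ¬record_specimen). Since O(¬seal_envelope) holds, K gives O(¬record_specimen).
With premise 2, O(¬record_specimen → tag_asset), the K-axiom yields O(tag_asset).
Premise 8 is O(issue_refund → ¬tag_asset); contrapositively O(tag_asset → ¬issue_refund). Since O(tag_asset) holds, K gives O(¬issue_refund).
From O(¬issue_refund) and premise 7, O(¬issue_refund → ¬dim_lights), we obtain O(¬dim_lights).
Premise 4 is O(¬audit_minutes → dim_lights); contrapositively O(¬dim_lights → audit_minutes). Since O(¬dim_lights) holds, K gives O(audit_minutes).
Premises 1, 5, 6, 10 do not contribute to this derivation.
So O(audit_minutes) follows.

Yes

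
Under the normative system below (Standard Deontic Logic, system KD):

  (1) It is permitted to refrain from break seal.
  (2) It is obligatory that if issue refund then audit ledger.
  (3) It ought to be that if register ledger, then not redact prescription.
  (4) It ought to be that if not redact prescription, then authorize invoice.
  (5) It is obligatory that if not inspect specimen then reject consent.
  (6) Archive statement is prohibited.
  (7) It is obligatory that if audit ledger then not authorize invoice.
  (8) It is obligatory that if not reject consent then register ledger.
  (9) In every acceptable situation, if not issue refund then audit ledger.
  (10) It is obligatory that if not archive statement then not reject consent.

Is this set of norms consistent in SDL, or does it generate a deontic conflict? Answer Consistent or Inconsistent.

Inconsistent

By case analysis on issue_refund: premise 2 gives O(issue_refund → audit_ledger) and premise 9 gives O(¬issue_refund → audit_ledger), so O(audit_ledger) either way.
Premise 7 is O(audit_ledger → ¬authorize_invoice); since O(audit_ledger), deontic closure gives O(¬authorize_invoice).
The contrapositive of premise 4 (O(¬redact_prescription → authorize_invoice)) is O(¬authorize_invoice → redact_prescription), and O(¬authorize_invoice) is already established, so O(redact_prescription).
Premise 3, O(register_ledger → ¬redact_prescription), contraposes to O(redact_prescription → ¬register_ledger); with O(redact_prescription) we get O(¬register_ledger).
Premise 8, O(¬reject_consent → register_ledger), contraposes to O(¬register_ledger → reject_consent); with O(¬register_ledger) we get O(reject_consent).
Premise 10, O(¬archive_statement → ¬reject_consent), contraposes to O(reject_consent → archive_statement); with O(reject_consent) we get O(archive_statement).
But premise 6, F(archive_statement), means O(¬archive_statement).
We now have both O(archive_statement) and O(¬archive_statement) — archive_statement is simultaneously obligatory and forbidden, violating the D-axiom.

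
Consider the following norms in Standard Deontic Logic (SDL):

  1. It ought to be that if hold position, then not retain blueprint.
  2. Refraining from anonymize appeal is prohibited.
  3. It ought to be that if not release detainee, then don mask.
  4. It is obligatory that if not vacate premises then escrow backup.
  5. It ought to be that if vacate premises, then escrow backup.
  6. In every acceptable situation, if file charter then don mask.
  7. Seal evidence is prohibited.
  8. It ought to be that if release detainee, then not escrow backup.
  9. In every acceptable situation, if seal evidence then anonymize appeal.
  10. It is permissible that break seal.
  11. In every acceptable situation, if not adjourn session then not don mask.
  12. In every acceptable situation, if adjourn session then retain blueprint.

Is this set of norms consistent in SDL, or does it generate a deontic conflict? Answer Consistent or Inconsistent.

Premise 9 is O(seal_evidence → anonymize_appeal); even if O(anonymize_appeal) held, inferring O(seal_evidence) would be affirming the consequent — invalid.
So O(seal_evidence) is not derivable, and the apparent clash with O(¬seal_evidence) does not arise.
A world satisfying every obligation exists (e.g. adjourn_session=true, anonymize_appeal=true, break_seal=false, don_mask=true, escrow_backup=true, file_charter=false, hold_position=false, release_detainee=false, retain_blueprint=true, seal_evidence=false, vacate_premises=false); no atom is both obligatory and forbidden, so the set is consistent.

Consistent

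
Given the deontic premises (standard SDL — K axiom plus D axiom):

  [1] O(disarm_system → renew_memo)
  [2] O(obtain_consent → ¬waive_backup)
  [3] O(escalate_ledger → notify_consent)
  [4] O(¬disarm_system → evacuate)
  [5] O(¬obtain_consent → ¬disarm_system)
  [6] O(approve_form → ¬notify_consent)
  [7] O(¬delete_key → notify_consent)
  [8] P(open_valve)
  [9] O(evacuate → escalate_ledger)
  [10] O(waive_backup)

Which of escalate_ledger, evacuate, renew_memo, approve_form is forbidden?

approve_form

Premise 10 states O(waive_backup) outright.
Premise 2 is O(obtain_consent → ¬waive_backup); contrapositively O(waive_backup → ¬obtain_consent). Since O(waive_backup) holds, K gives O(¬obtain_consent).
Applying K to premise 5 (O(¬obtain_consent → ¬disarm_system)) and O(¬obtain_consent) yields O(¬disarm_system).
From O(¬disarm_system) and premise 4, O(¬disarm_system → evacuate), we obtain O(evacuate).
Premise 9 is O(evacuate → escalate_ledger); since O(evacuate), deontic closure gives O(escalate_ledger).
Premise 3 is O(escalate_ledger → notify_consent); since O(escalate_ledger), deontic closure gives O(notify_consent).
Premise 6, O(approve_form → ¬notify_consent), contraposes to O(notify_consent → ¬approve_form); with O(notify_consent) we get O(¬approve_form).
So O(¬approve_form) holds, i.e. approve_form is forbidden. None of the other listed options is forbidden under the premises.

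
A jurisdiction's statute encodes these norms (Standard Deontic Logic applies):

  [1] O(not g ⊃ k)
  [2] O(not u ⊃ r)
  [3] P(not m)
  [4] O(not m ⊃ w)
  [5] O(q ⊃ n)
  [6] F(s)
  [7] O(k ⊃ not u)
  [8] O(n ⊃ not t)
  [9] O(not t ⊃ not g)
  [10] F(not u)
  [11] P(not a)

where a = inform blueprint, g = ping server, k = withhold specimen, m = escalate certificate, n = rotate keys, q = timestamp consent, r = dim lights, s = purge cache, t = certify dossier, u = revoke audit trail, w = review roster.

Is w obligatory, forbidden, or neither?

Neither

Premise 4 is O(not m ⊃ w), but O(not m) is not derivable from the premises (the permission P(not m) asserts only not O(m), not O(not m)), so it does not yield O(w).
No premise or chain of K-axiom applications forces O(w), and none forces O(not w). So w is neither obligatory nor forbidden under these norms.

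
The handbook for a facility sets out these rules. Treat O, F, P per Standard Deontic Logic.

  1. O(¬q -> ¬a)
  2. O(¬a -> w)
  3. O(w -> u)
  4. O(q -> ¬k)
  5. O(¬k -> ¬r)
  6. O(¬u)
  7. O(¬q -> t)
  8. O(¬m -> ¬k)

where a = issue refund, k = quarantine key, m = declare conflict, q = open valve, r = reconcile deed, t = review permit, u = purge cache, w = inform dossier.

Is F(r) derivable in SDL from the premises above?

Premise 6 states O(¬u) outright.
Premise 3, O(w -> u), contraposes to O(¬u -> ¬w); with O(¬u) we get O(¬w).
Premise 2 is O(¬a -> w); contrapositively O(¬w -> a). Since O(¬w) holds, K gives O(a).
Premise 1, O(¬q -> ¬a), contraposes to O(a -> q); with O(a) we get O(q).
Applying K to premise 4 (O(q -> ¬k)) and O(q) yields O(¬k).
Applying K to premise 5 (O(¬k -> ¬r)) and O(¬k) yields O(¬r).
Premises 7, 8 do not contribute to this derivation.
So O(¬r) holds, i.e. F(r). The claim follows.

Yes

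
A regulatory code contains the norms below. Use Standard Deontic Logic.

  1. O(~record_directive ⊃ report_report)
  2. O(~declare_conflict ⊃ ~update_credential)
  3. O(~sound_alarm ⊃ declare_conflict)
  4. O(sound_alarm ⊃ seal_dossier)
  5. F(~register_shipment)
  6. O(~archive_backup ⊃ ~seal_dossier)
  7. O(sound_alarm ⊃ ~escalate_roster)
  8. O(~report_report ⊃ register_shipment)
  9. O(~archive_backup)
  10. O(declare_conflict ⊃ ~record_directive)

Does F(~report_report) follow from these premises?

Premise 9 gives O(~archive_backup).
Applying K to premise 6 (O(~archive_backup ⊃ ~seal_dossier)) and O(~archive_backup) yields O(~seal_dossier).
Premise 4, O(sound_alarm ⊃ seal_dossier), contraposes to O(~seal_dossier ⊃ ~sound_alarm); with O(~seal_dossier) we get O(~sound_alarm).
Premise 3 is O(~sound_alarm ⊃ declare_conflict); since O(~sound_alarm), deontic closure gives O(declare_conflict).
Premise 10 is O(declare_conflict ⊃ ~record_directive); since O(declare_conflict), deontic closure gives O(~record_directive).
With premise 1, O(~record_directive ⊃ report_report), the K-axiom yields O(report_report).
Premises 2, 5, 7, 8 do not contribute to this derivation.
So O(report_report) holds, i.e. F(~report_report). The claim follows.

Yes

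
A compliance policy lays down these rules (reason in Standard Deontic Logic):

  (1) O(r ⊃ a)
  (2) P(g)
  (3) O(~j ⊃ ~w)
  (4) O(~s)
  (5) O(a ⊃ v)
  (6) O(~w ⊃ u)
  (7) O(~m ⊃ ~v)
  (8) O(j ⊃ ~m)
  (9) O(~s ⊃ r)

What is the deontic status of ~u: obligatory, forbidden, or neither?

Forbidden

Premise 4 gives O(~s).
Premise 9 is O(~s ⊃ r); since O(~s), deontic closure gives O(r).
From O(r) and premise 1, O(r ⊃ a), we obtain O(a).
From O(a) and premise 5, O(a ⊃ v), we obtain O(v).
The contrapositive of premise 7 (O(~m ⊃ ~v)) is O(v ⊃ m), and O(v) is already established, so O(m).
Premise 8, O(j ⊃ ~m), contraposes to O(m ⊃ ~j); with O(m) we get O(~j).
With premise 3, O(~j ⊃ ~w), the K-axiom yields O(~w).
Applying K to premise 6 (O(~w ⊃ u)) and O(~w) yields O(u).
Premise 2 does not contribute to this derivation.
Thus O(u), which is F(~u): ~u is forbidden.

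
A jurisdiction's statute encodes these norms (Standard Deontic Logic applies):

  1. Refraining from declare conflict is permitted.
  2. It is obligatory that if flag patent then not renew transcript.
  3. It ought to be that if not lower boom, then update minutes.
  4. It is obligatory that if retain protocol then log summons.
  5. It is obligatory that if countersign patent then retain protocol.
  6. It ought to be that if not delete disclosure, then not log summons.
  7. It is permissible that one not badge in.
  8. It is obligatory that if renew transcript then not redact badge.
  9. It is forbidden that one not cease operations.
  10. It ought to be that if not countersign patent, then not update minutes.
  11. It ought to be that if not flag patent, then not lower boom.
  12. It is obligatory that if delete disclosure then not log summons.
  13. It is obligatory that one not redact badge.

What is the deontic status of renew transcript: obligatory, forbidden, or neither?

Premises 12 and 6 cover both cases: O(delete_disclosure → ¬log_summons) and O(¬delete_disclosure → ¬log_summons). Since delete_disclosure ∨ ¬delete_disclosure is a tautology, O(¬log_summons) follows.
Premise 4 is O(retain_protocol → log_summons); contrapositively O(¬log_summons → ¬retain_protocol). Since O(¬log_summons) holds, K gives O(¬retain_protocol).
The contrapositive of premise 5 (O(countersign_patent → retain_protocol)) is O(¬retain_protocol → ¬countersign_patent), and O(¬retain_protocol) is already established, so O(¬countersign_patent).
Premise 10 is O(¬countersign_patent → ¬update_minutes); since O(¬countersign_patent), deontic closure gives O(¬update_minutes).
Premise 3 is O(¬lower_boom → update_minutes); contrapositively O(¬update_minutes → lower_boom). Since O(¬update_minutes) holds, K gives O(lower_boom).
Premise 11, O(¬flag_patent → ¬lower_boom), contraposes to O(lower_boom → flag_patent); with O(lower_boom) we get O(flag_patent).
With premise 2, O(flag_patent → ¬renew_transcript), the K-axiom yields O(¬renew_transcript).
Premises 1, 7, 8, 9, 13 do not contribute to this derivation.
Thus O(¬renew_transcript), which is F(renew_transcript): renew_transcript is forbidden.

Forbidden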